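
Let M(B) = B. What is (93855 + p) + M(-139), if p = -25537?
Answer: 68179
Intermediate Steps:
(93855 + p) + M(-139) = (93855 - 25537) - 139 = 68318 - 139 = 68179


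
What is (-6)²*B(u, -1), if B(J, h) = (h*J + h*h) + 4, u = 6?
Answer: -36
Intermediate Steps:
B(J, h) = 4 + h² + J*h (B(J, h) = (J*h + h²) + 4 = (h² + J*h) + 4 = 4 + h² + J*h)
(-6)²*B(u, -1) = (-6)²*(4 + (-1)² + 6*(-1)) = 36*(4 + 1 - 6) = 36*(-1) = -36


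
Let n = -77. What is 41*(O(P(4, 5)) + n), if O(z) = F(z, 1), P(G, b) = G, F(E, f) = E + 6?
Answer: -2747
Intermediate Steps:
F(E, f) = 6 + E
O(z) = 6 + z
41*(O(P(4, 5)) + n) = 41*((6 + 4) - 77) = 41*(10 - 77) = 41*(-67) = -2747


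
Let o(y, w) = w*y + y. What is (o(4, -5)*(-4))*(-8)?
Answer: -512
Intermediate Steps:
o(y, w) = y + w*y
(o(4, -5)*(-4))*(-8) = ((4*(1 - 5))*(-4))*(-8) = ((4*(-4))*(-4))*(-8) = -16*(-4)*(-8) = 64*(-8) = -512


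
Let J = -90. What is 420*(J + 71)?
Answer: -7980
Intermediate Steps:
420*(J + 71) = 420*(-90 + 71) = 420*(-19) = -7980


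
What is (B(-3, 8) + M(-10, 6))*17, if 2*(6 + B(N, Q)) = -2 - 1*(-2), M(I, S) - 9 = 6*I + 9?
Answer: -816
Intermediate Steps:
M(I, S) = 18 + 6*I (M(I, S) = 9 + (6*I + 9) = 9 + (9 + 6*I) = 18 + 6*I)
B(N, Q) = -6 (B(N, Q) = -6 + (-2 - 1*(-2))/2 = -6 + (-2 + 2)/2 = -6 + (½)*0 = -6 + 0 = -6)
(B(-3, 8) + M(-10, 6))*17 = (-6 + (18 + 6*(-10)))*17 = (-6 + (18 - 60))*17 = (-6 - 42)*17 = -48*17 = -816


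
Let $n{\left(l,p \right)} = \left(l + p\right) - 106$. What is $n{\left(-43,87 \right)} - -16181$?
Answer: $16119$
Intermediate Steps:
$n{\left(l,p \right)} = -106 + l + p$
$n{\left(-43,87 \right)} - -16181 = \left(-106 - 43 + 87\right) - -16181 = -62 + 16181 = 16119$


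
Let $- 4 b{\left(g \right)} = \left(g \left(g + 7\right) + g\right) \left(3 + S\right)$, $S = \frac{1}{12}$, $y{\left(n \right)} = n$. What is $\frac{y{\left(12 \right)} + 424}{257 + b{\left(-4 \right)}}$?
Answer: $\frac{327}{202} \approx 1.6188$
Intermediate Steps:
$S = \frac{1}{12} \approx 0.083333$
$b{\left(g \right)} = - \frac{37 g}{48} - \frac{37 g \left(7 + g\right)}{48}$ ($b{\left(g \right)} = - \frac{\left(g \left(g + 7\right) + g\right) \left(3 + \frac{1}{12}\right)}{4} = - \frac{\left(g \left(7 + g\right) + g\right) \frac{37}{12}}{4} = - \frac{\left(g + g \left(7 + g\right)\right) \frac{37}{12}}{4} = - \frac{\frac{37 g}{12} + \frac{37 g \left(7 + g\right)}{12}}{4} = - \frac{37 g}{48} - \frac{37 g \left(7 + g\right)}{48}$)
$\frac{y{\left(12 \right)} + 424}{257 + b{\left(-4 \right)}} = \frac{12 + 424}{257 - - \frac{37 \left(8 - 4\right)}{12}} = \frac{436}{257 - \left(- \frac{37}{12}\right) 4} = \frac{436}{257 + \frac{37}{3}} = \frac{436}{\frac{808}{3}} = 436 \cdot \frac{3}{808} = \frac{327}{202}$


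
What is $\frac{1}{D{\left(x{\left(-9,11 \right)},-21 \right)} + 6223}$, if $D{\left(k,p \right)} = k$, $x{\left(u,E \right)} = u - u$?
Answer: $\frac{1}{6223} \approx 0.00016069$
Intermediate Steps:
$x{\left(u,E \right)} = 0$
$\frac{1}{D{\left(x{\left(-9,11 \right)},-21 \right)} + 6223} = \frac{1}{0 + 6223} = \frac{1}{6223}$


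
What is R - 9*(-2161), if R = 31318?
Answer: 50767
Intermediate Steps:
R - 9*(-2161) = 31318 - 9*(-2161) = 31318 + 19449 = 50767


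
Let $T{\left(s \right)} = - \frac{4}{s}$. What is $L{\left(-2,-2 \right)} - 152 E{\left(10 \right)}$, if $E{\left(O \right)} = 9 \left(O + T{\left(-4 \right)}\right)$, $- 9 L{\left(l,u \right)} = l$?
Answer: $- \frac{135430}{9} \approx -15048.0$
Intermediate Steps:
$L{\left(l,u \right)} = - \frac{l}{9}$
$E{\left(O \right)} = 9 + 9 O$ ($E{\left(O \right)} = 9 \left(O - \frac{4}{-4}\right) = 9 \left(O - -1\right) = 9 \left(O + 1\right) = 9 \left(1 + O\right) = 9 + 9 O$)
$L{\left(-2,-2 \right)} - 152 E{\left(10 \right)} = \left(- \frac{1}{9}\right) \left(-2\right) - 152 \left(9 + 9 \cdot 10\right) = \frac{2}{9} - 152 \left(9 + 90\right) = \frac{2}{9} - 15048 = - \frac{135430}{9}$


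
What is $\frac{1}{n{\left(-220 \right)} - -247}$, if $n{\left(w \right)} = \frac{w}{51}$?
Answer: $\frac{51}{12377} \approx 0.0041205$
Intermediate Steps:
$n{\left(w \right)} = \frac{w}{51}$ ($n{\left(w \right)} = w \frac{1}{51} = \frac{w}{51}$)
$\frac{1}{n{\left(-220 \right)} - -247} = \frac{1}{\frac{1}{51} \left(-220\right) - -247} = \frac{1}{- \frac{220}{51} + 247} = \frac{1}{\frac{12377}{51}} = \frac{51}{12377}$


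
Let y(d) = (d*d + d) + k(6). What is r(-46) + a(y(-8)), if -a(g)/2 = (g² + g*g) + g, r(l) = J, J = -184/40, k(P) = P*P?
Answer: -170223/5 ≈ -34045.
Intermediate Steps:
k(P) = P²
y(d) = 36 + d + d² (y(d) = (d*d + d) + 6² = (d² + d) + 36 = (d + d²) + 36 = 36 + d + d²)
J = -23/5 (J = -184*1/40 = -23/5 ≈ -4.6000)
r(l) = -23/5
a(g) = -4*g² - 2*g (a(g) = -2*((g² + g*g) + g) = -2*((g² + g²) + g) = -2*(2*g² + g) = -2*(g + 2*g²) = -4*g² - 2*g)
r(-46) + a(y(-8)) = -23/5 - 2*(36 - 8 + (-8)²)*(1 + 2*(36 - 8 + (-8)²)) = -23/5 - 2*(36 - 8 + 64)*(1 + 2*(36 - 8 + 64)) = -23/5 - 2*92*(1 + 2*92) = -23/5 - 2*92*(1 + 184) = -23/5 - 2*92*185 = -23/5 - 34040 = -170223/5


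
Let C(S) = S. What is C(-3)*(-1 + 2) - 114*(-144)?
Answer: 16413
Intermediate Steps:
C(-3)*(-1 + 2) - 114*(-144) = -3*(-1 + 2) - 114*(-144) = -3*1 + 16416 = -3 + 16416 = 16413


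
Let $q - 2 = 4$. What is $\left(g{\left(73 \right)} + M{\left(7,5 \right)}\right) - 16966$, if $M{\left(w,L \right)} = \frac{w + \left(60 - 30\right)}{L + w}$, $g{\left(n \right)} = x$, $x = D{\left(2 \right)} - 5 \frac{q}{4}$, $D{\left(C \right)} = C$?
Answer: $- \frac{203621}{12} \approx -16968.0$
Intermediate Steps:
$q = 6$ ($q = 2 + 4 = 6$)
$x = - \frac{11}{2}$ ($x = 2 - 5 \cdot \frac{6}{4} = 2 - 5 \cdot 6 \cdot \frac{1}{4} = 2 - \frac{15}{2} = - \frac{11}{2} \approx -5.5$)
$g{\left(n \right)} = - \frac{11}{2}$
$M{\left(w,L \right)} = \frac{30 + w}{L + w}$ ($M{\left(w,L \right)} = \frac{w + 30}{L + w} = \frac{30 + w}{L + w}$)
$\left(g{\left(73 \right)} + M{\left(7,5 \right)}\right) - 16966 = \left(- \frac{11}{2} + \frac{30 + 7}{5 + 7}\right) - 16966 = \left(- \frac{11}{2} + \frac{1}{12} \cdot 37\right) - 16966 = \left(- \frac{11}{2} + \frac{37}{12}\right) - 16966 = - \frac{29}{12} - 16966 = - \frac{203621}{12}$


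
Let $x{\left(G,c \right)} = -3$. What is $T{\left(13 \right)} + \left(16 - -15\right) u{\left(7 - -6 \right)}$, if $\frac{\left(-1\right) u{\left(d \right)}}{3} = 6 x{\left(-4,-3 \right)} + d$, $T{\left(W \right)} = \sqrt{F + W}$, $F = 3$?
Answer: $469$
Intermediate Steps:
$T{\left(W \right)} = \sqrt{3 + W}$
$u{\left(d \right)} = 54 - 3 d$ ($u{\left(d \right)} = - 3 \left(6 \left(-3\right) + d\right) = - 3 \left(-18 + d\right) = 54 - 3 d$)
$T{\left(13 \right)} + \left(16 - -15\right) u{\left(7 - -6 \right)} = \sqrt{3 + 13} + \left(16 - -15\right) \left(54 - 3 \left(7 - -6\right)\right) = \sqrt{16} + \left(16 + 15\right) \left(54 - 3 \left(7 + 6\right)\right) = 4 + 31 \left(54 - 39\right) = 4 + 31 \cdot 15 = 4 + 465 = 469$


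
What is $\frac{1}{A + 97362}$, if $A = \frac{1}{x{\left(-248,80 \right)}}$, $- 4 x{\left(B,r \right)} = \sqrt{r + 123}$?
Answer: $\frac{9882243}{962154942958} + \frac{\sqrt{203}}{481077471479} \approx 1.0271 \cdot 10^{-5}$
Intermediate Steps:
$x{\left(B,r \right)} = - \frac{\sqrt{123 + r}}{4}$ ($x{\left(B,r \right)} = - \frac{\sqrt{r + 123}}{4} = - \frac{\sqrt{123 + r}}{4}$)
$A = - \frac{4 \sqrt{203}}{203}$ ($A = \frac{1}{\left(- \frac{1}{4}\right) \sqrt{123 + 80}} = \frac{1}{\left(- \frac{1}{4}\right) \sqrt{203}} = - \frac{4 \sqrt{203}}{203} \approx -0.28075$)
$\frac{1}{A + 97362} = \frac{1}{- \frac{4 \sqrt{203}}{203} + 97362} = \frac{1}{97362 - \frac{4 \sqrt{203}}{203}}$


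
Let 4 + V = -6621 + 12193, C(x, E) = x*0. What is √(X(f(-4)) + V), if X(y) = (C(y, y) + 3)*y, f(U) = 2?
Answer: √5574 ≈ 74.659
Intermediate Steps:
C(x, E) = 0
V = 5568 (V = -4 + (-6621 + 12193) = -4 + 5572 = 5568)
X(y) = 3*y (X(y) = (0 + 3)*y = 3*y)
√(X(f(-4)) + V) = √(3*2 + 5568) = √(6 + 5568) = √5574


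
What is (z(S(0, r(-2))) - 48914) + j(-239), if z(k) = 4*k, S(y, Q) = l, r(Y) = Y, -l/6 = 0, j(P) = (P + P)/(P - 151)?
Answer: -9537991/195 ≈ -48913.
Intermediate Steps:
j(P) = 2*P/(-151 + P) (j(P) = (2*P)/(-151 + P) = 2*P/(-151 + P))
l = 0 (l = -6*0 = 0)
S(y, Q) = 0
(z(S(0, r(-2))) - 48914) + j(-239) = (4*0 - 48914) + 2*(-239)/(-151 - 239) = (0 - 48914) + 2*(-239)/(-390) = -48914 + 2*(-239)*(-1/390) = -48914 + 239/195 = -9537991/195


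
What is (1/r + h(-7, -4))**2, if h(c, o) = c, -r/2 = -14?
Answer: 38025/784 ≈ 48.501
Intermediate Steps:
r = 28 (r = -2*(-14) = 28)
(1/r + h(-7, -4))**2 = (1/28 - 7)**2 = (-195/28)**2 = 38025/784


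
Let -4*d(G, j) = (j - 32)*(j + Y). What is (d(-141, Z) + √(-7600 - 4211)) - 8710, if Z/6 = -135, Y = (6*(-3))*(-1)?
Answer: -175426 + I*√11811 ≈ -1.7543e+5 + 108.68*I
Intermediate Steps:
Y = 18 (Y = -18*(-1) = 18)
Z = -810 (Z = 6*(-135) = -810)
d(G, j) = -(-32 + j)*(18 + j)/4 (d(G, j) = -(j - 32)*(j + 18)/4 = -(-32 + j)*(18 + j)/4)
(d(-141, Z) + √(-7600 - 4211)) - 8710 = ((144 - ¼*(-810)² + (7/2)*(-810)) + √(-7600 - 4211)) - 8710 = ((144 - ¼*656100 - 2835) + √(-11811)) - 8710 = ((144 - 164025 - 2835) + I*√11811) - 8710 = (-166716 + I*√11811) - 8710 = -175426 + I*√11811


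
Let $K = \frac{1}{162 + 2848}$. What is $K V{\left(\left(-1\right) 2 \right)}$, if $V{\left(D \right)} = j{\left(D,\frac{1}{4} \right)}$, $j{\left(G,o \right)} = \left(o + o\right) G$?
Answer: $- \frac{1}{3010} \approx -0.00033223$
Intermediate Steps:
$j{\left(G,o \right)} = 2 G o$ ($j{\left(G,o \right)} = 2 o G = 2 G o$)
$V{\left(D \right)} = \frac{D}{2}$ ($V{\left(D \right)} = \frac{2 D}{4} = 2 D \frac{1}{4} = \frac{D}{2}$)
$K = \frac{1}{3010} \approx 0.00033223$
$K V{\left(\left(-1\right) 2 \right)} = \frac{\frac{1}{2} \left(\left(-1\right) 2\right)}{3010} = \frac{\frac{1}{2} \left(-2\right)}{3010} = \frac{1}{3010} \left(-1\right) = - \frac{1}{3010}$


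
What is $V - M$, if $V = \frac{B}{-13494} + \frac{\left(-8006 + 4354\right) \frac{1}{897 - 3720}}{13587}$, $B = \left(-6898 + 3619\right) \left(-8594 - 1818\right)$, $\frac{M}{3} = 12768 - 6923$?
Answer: $- \frac{1730871712338325}{86262871149} \approx -20065.0$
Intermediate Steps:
$M = 17535$ ($M = 3 \left(12768 - 6923\right) = 3 \cdot 5845 = 17535$)
$B = 34140948$ ($B = \left(-3279\right) \left(-10412\right) = 34140948$)
$V = - \frac{218252266740610}{86262871149}$ ($V = \frac{34140948}{-13494} + \frac{\left(-8006 + 4354\right) \frac{1}{897 - 3720}}{13587} = 34140948 \left(- \frac{1}{13494}\right) + - \frac{3652}{-2823} \cdot \frac{1}{13587} = - \frac{5690158}{2249} + \left(-3652\right) \left(- \frac{1}{2823}\right) \frac{1}{13587} = - \frac{5690158}{2249} + \frac{3652}{2823} \cdot \frac{1}{13587} = - \frac{5690158}{2249} + \frac{3652}{38356101} = - \frac{218252266740610}{86262871149} \approx -2530.1$)
$V - M = - \frac{218252266740610}{86262871149} - 17535 = - \frac{1730871712338325}{86262871149}$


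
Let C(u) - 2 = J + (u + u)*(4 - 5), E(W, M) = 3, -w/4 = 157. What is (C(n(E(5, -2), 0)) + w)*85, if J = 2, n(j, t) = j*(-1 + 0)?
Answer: -52530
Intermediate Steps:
w = -628 (w = -4*157 = -628)
n(j, t) = -j (n(j, t) = j*(-1) = -j)
C(u) = 4 - 2*u (C(u) = 2 + (2 + (u + u)*(4 - 5)) = 2 + (2 + (2*u)*(-1)) = 2 + (2 - 2*u) = 4 - 2*u)
(C(n(E(5, -2), 0)) + w)*85 = ((4 - (-2)*3) - 628)*85 = ((4 - 2*(-3)) - 628)*85 = ((4 + 6) - 628)*85 = (10 - 628)*85 = -618*85 = -52530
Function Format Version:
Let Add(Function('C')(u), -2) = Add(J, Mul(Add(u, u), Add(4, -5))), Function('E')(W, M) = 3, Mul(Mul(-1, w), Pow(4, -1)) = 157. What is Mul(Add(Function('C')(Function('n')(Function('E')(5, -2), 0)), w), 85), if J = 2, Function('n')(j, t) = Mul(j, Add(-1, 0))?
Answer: -52530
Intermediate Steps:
w = -628 (w = Mul(-4, 157) = -628)
Function('n')(j, t) = Mul(-1, j) (Function('n')(j, t) = Mul(j, -1) = Mul(-1, j))
Function('C')(u) = Add(4, Mul(-2, u)) (Function('C')(u) = Add(2, Add(2, Mul(Add(u, u), Add(4, -5)))) = Add(2, Add(2, Mul(Mul(2, u), -1))) = Add(2, Add(2, Mul(-2, u))) = Add(4, Mul(-2, u)))
Mul(Add(Function('C')(Function('n')(Function('E')(5, -2), 0)), w), 85) = Mul(Add(Add(4, Mul(-2, Mul(-1, 3))), -628), 85) = Mul(Add(Add(4, Mul(-2, -3)), -628), 85) = Mul(Add(Add(4, 6), -628), 85) = Mul(Add(10, -628), 85) = Mul(-618, 85) = -52530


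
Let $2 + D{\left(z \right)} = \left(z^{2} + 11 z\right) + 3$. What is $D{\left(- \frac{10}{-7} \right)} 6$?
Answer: $\frac{5514}{49} \approx 112.53$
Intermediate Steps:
$D{\left(z \right)} = 1 + z^{2} + 11 z$ ($D{\left(z \right)} = -2 + \left(\left(z^{2} + 11 z\right) + 3\right) = -2 + \left(3 + z^{2} + 11 z\right) = 1 + z^{2} + 11 z$)
$D{\left(- \frac{10}{-7} \right)} 6 = \left(1 + \left(- \frac{10}{-7}\right)^{2} + 11 \left(- \frac{10}{-7}\right)\right) 6 = \left(1 + \left(\left(-10\right) \left(- \frac{1}{7}\right)\right)^{2} + 11 \left(\left(-10\right) \left(- \frac{1}{7}\right)\right)\right) 6 = \left(1 + \left(\frac{10}{7}\right)^{2} + 11 \cdot \frac{10}{7}\right) 6 = \left(1 + \frac{100}{49} + \frac{110}{7}\right) 6 = \frac{919}{49} \cdot 6 = \frac{5514}{49}$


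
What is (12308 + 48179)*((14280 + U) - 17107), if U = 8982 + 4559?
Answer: 648057718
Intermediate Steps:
U = 13541
(12308 + 48179)*((14280 + U) - 17107) = (12308 + 48179)*((14280 + 13541) - 17107) = 60487*(27821 - 17107) = 60487*10714 = 648057718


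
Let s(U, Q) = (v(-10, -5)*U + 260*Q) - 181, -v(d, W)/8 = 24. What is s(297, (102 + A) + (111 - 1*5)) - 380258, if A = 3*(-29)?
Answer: -406003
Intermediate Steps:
v(d, W) = -192 (v(d, W) = -8*24 = -192)
A = -87
s(U, Q) = -181 - 192*U + 260*Q (s(U, Q) = (-192*U + 260*Q) - 181 = -181 - 192*U + 260*Q)
s(297, (102 + A) + (111 - 1*5)) - 380258 = (-181 - 192*297 + 260*((102 - 87) + (111 - 1*5))) - 380258 = (-181 - 57024 + 260*(15 + (111 - 5))) - 380258 = (-181 - 57024 + 260*(15 + 106)) - 380258 = (-181 - 57024 + 260*121) - 380258 = (-181 - 57024 + 31460) - 380258 = -25745 - 380258 = -406003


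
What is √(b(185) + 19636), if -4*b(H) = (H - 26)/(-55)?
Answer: √237604345/110 ≈ 140.13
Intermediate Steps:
b(H) = -13/110 + H/220 (b(H) = -(H - 26)/(4*(-55)) = -(-1)*(-26 + H)/220 = -(26/55 - H/55)/4 = -13/110 + H/220)
√(b(185) + 19636) = √((-13/110 + (1/220)*185) + 19636) = √((-13/110 + 37/44) + 19636) = √(159/220 + 19636) = √(4320079/220) = √237604345/110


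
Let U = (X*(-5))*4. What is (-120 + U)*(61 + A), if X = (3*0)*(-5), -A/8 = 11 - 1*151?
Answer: -141720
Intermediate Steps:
A = 1120 (A = -8*(11 - 1*151) = -8*(11 - 151) = -8*(-140) = 1120)
X = 0 (X = 0*(-5) = 0)
U = 0 (U = (0*(-5))*4 = 0*4 = 0)
(-120 + U)*(61 + A) = (-120 + 0)*(61 + 1120) = -120*1181 = -141720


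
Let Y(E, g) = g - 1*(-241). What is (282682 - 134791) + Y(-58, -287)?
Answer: 147845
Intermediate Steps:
Y(E, g) = 241 + g (Y(E, g) = g + 241 = 241 + g)
(282682 - 134791) + Y(-58, -287) = (282682 - 134791) + (241 - 287) = 147891 - 46 = 147845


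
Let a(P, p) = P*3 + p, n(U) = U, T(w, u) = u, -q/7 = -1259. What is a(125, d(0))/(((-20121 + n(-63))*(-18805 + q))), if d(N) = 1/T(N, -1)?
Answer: 187/100839264 ≈ 1.8544e-6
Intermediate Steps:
q = 8813 (q = -7*(-1259) = 8813)
d(N) = -1 (d(N) = 1/(-1) = -1)
a(P, p) = p + 3*P (a(P, p) = 3*P + p = p + 3*P)
a(125, d(0))/(((-20121 + n(-63))*(-18805 + q))) = (-1 + 3*125)/(((-20121 - 63)*(-18805 + 8813))) = (-1 + 375)/((-20184*(-9992))) = 374/201678528 = 374*(1/201678528) = 187/100839264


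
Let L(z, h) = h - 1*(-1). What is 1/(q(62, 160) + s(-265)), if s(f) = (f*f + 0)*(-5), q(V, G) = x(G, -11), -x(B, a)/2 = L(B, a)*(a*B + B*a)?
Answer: -1/421525 ≈ -2.3723e-6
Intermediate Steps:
L(z, h) = 1 + h (L(z, h) = h + 1 = 1 + h)
x(B, a) = -4*B*a*(1 + a) (x(B, a) = -2*(1 + a)*(a*B + B*a) = -2*(1 + a)*(B*a + B*a) = -2*(1 + a)*2*B*a = -4*B*a*(1 + a))
q(V, G) = -440*G (q(V, G) = -4*G*(-11)*(1 - 11) = -4*G*(-11)*(-10) = -440*G)
s(f) = -5*f² (s(f) = (f² + 0)*(-5) = f²*(-5) = -5*f²)
1/(q(62, 160) + s(-265)) = 1/(-440*160 - 5*(-265)²) = 1/(-70400 - 5*70225) = 1/(-70400 - 351125) = 1/(-421525) = -1/421525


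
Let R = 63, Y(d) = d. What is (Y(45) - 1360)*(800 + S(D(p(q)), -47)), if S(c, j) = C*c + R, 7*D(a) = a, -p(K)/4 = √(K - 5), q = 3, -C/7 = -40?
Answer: -1134845 + 210400*I*√2 ≈ -1.1348e+6 + 2.9755e+5*I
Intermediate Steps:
C = 280 (C = -7*(-40) = 280)
p(K) = -4*√(-5 + K) (p(K) = -4*√(K - 5) = -4*√(-5 + K))
D(a) = a/7
S(c, j) = 63 + 280*c (S(c, j) = 280*c + 63 = 63 + 280*c)
(Y(45) - 1360)*(800 + S(D(p(q)), -47)) = (45 - 1360)*(800 + (63 + 280*((-4*√(-5 + 3))/7))) = -1315*(800 + (63 + 280*((-4*I*√2)/7))) = -1315*(800 + (63 + 280*(-4*I*√2/7))) = -1315*(800 + (63 - 160*I*√2)) = -1315*(863 - 160*I*√2) = -1134845 + 210400*I*√2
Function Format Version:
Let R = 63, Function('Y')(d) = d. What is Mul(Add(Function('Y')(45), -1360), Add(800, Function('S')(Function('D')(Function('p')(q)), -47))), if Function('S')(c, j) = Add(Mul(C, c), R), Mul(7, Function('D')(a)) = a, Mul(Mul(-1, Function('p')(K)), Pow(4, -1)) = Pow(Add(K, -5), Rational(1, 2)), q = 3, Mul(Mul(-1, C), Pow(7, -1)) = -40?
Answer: Add(-1134845, Mul(210400, I, Pow(2, Rational(1, 2)))) ≈ Add(-1.1348e+6, Mul(2.9755e+5, I))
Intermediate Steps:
C = 280 (C = Mul(-7, -40) = 280)
Function('p')(K) = Mul(-4, Pow(Add(-5, K), Rational(1, 2))) (Function('p')(K) = Mul(-4, Pow(Add(K, -5), Rational(1, 2))) = Mul(-4, Pow(Add(-5, K), Rational(1, 2))))
Function('D')(a) = Mul(Rational(1, 7), a)
Function('S')(c, j) = Add(63, Mul(280, c)) (Function('S')(c, j) = Add(Mul(280, c), 63) = Add(63, Mul(280, c)))
Mul(Add(Function('Y')(45), -1360), Add(800, Function('S')(Function('D')(Function('p')(q)), -47))) = Mul(Add(45, -1360), Add(800, Add(63, Mul(280, Mul(Rational(1, 7), Mul(-4, Pow(Add(-5, 3), Rational(1, 2)))))))) = Mul(-1315, Add(800, Add(63, Mul(280, Mul(Rational(1, 7), Mul(-4, Pow(-2, Rational(1, 2)))))))) = Mul(-1315, Add(800, Add(63, Mul(280, Mul(Rational(1, 7), Mul(-4, Mul(I, Pow(2, Rational(1, 2))))))))) = Mul(-1315, Add(800, Add(63, Mul(280, Mul(Rational(1, 7), Mul(-4, I, Pow(2, Rational(1, 2)))))))) = Mul(-1315, Add(800, Add(63, Mul(280, Mul(Rational(-4, 7), I, Pow(2, Rational(1, 2))))))) = Mul(-1315, Add(800, Add(63, Mul(-160, I, Pow(2, Rational(1, 2)))))) = Mul(-1315, Add(863, Mul(-160, I, Pow(2, Rational(1, 2))))) = Add(-1134845, Mul(210400, I, Pow(2, Rational(1, 2))))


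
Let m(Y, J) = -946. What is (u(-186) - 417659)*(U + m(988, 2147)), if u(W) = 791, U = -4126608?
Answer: 1720645180872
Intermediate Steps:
(u(-186) - 417659)*(U + m(988, 2147)) = (791 - 417659)*(-4126608 - 946) = -416868*(-4127554) = 1720645180872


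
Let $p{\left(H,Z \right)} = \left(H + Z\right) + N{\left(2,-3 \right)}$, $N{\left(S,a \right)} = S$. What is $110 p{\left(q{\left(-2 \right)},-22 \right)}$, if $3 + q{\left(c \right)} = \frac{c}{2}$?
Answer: $-2640$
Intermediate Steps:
$q{\left(c \right)} = -3 + \frac{c}{2}$
$p{\left(H,Z \right)} = 2 + H + Z$ ($p{\left(H,Z \right)} = \left(H + Z\right) + 2 = 2 + H + Z$)
$110 p{\left(q{\left(-2 \right)},-22 \right)} = 110 \left(2 + \left(-3 + \frac{1}{2} \left(-2\right)\right) - 22\right) = 110 \left(2 - 4 - 22\right) = 110 \left(-24\right) = -2640$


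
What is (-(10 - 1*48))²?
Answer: 1444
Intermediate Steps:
(-(10 - 1*48))² = (-(10 - 48))² = (-1*(-38))² = 38² = 1444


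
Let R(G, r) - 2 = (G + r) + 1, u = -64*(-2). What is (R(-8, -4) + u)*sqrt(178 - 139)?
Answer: 119*sqrt(39) ≈ 743.15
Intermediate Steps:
u = 128
R(G, r) = 3 + G + r (R(G, r) = 2 + ((G + r) + 1) = 2 + (1 + G + r) = 3 + G + r)
(R(-8, -4) + u)*sqrt(178 - 139) = ((3 - 8 - 4) + 128)*sqrt(178 - 139) = (-9 + 128)*sqrt(39) = 119*sqrt(39)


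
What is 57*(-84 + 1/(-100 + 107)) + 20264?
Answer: 108389/7 ≈ 15484.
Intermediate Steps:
57*(-84 + 1/(-100 + 107)) + 20264 = 57*(-84 + 1/7) + 20264 = 57*(-84 + ⅐) + 20264 = 57*(-587/7) + 20264 = -33459/7 + 20264 = 108389/7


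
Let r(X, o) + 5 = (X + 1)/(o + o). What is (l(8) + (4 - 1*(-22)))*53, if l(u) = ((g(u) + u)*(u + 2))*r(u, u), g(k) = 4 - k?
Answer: -16059/2 ≈ -8029.5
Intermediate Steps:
r(X, o) = -5 + (1 + X)/(2*o) (r(X, o) = -5 + (X + 1)/(o + o) = -5 + (1 + X)/((2*o)) = -5 + (1 + X)*(1/(2*o)) = -5 + (1 + X)/(2*o))
l(u) = (1 - 9*u)*(8 + 4*u)/(2*u) (l(u) = (((4 - u) + u)*(u + 2))*((1 + u - 10*u)/(2*u)) = (4*(2 + u))*((1 - 9*u)/(2*u)) = (8 + 4*u)*((1 - 9*u)/(2*u)) = (1 - 9*u)*(8 + 4*u)/(2*u))
(l(8) + (4 - 1*(-22)))*53 = ((-34 - 18*8 + 4/8) + (4 - 1*(-22)))*53 = ((-34 - 144 + 4*(⅛)) + (4 + 22))*53 = ((-34 - 144 + ½) + 26)*53 = (-355/2 + 26)*53 = -303/2*53 = -16059/2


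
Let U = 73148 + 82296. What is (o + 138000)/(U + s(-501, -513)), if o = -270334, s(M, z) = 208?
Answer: -66167/77826 ≈ -0.85019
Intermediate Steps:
U = 155444
(o + 138000)/(U + s(-501, -513)) = (-270334 + 138000)/(155444 + 208) = -132334/155652 = -132334*1/155652 = -66167/77826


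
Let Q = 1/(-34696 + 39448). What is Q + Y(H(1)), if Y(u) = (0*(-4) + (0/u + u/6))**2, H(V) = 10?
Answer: 13201/4752 ≈ 2.7780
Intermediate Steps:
Q = 1/4752 ≈ 0.00021044
Y(u) = u**2/36 (Y(u) = (0 + (0 + u*(1/6)))**2 = (0 + (0 + u/6))**2 = (0 + u/6)**2 = (u/6)**2 = u**2/36)
Q + Y(H(1)) = 1/4752 + (1/36)*10**2 = 1/4752 + (1/36)*100 = 1/4752 + 25/9 = 13201/4752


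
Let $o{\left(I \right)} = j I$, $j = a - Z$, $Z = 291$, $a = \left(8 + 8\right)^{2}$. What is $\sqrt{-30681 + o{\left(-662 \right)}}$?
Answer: $i \sqrt{7511} \approx 86.666 i$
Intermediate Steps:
$a = 256$ ($a = 16^{2} = 256$)
$j = -35$ ($j = 256 - 291 = -35$)
$o{\left(I \right)} = - 35 I$
$\sqrt{-30681 + o{\left(-662 \right)}} = \sqrt{-30681 - -23170} = \sqrt{-30681 + 23170} = \sqrt{-7511} = i \sqrt{7511}$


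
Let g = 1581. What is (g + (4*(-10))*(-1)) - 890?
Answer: 731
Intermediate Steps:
(g + (4*(-10))*(-1)) - 890 = (1581 + (4*(-10))*(-1)) - 890 = (1581 - 40*(-1)) - 890 = (1581 + 40) - 890 = 1621 - 890 = 731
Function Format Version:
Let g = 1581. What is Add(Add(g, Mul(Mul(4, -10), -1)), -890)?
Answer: 731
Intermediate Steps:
Add(Add(g, Mul(Mul(4, -10), -1)), -890) = Add(Add(1581, Mul(Mul(4, -10), -1)), -890) = Add(Add(1581, Mul(-40, -1)), -890) = Add(Add(1581, 40), -890) = Add(1621, -890) = 731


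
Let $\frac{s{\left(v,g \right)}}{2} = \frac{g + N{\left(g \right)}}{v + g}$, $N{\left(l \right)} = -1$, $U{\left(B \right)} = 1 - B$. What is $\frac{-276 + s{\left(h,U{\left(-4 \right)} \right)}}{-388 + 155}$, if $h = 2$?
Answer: $\frac{1924}{1631} \approx 1.1796$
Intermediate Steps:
$s{\left(v,g \right)} = \frac{2 \left(-1 + g\right)}{g + v}$ ($s{\left(v,g \right)} = 2 \frac{g - 1}{v + g} = 2 \frac{-1 + g}{g + v} = \frac{2 \left(-1 + g\right)}{g + v}$)
$\frac{-276 + s{\left(h,U{\left(-4 \right)} \right)}}{-388 + 155} = \frac{-276 + \frac{2 \left(-1 + \left(1 - -4\right)\right)}{\left(1 - -4\right) + 2}}{-388 + 155} = \frac{-276 + \frac{2 \left(-1 + \left(1 + 4\right)\right)}{\left(1 + 4\right) + 2}}{-233} = \left(-276 + \frac{2 \left(-1 + 5\right)}{5 + 2}\right) \left(- \frac{1}{233}\right) = \left(-276 + 2 \cdot \frac{1}{7} \cdot 4\right) \left(- \frac{1}{233}\right) = \left(-276 + \frac{8}{7}\right) \left(- \frac{1}{233}\right) = \left(- \frac{1924}{7}\right) \left(- \frac{1}{233}\right) = \frac{1924}{1631}$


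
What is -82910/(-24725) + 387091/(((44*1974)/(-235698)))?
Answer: -75193903457553/71583820 ≈ -1.0504e+6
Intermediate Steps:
-82910/(-24725) + 387091/(((44*1974)/(-235698))) = -82910*(-1/24725) + 387091/((86856*(-1/235698))) = 16582/4945 + 387091/(-14476/39283) = 16582/4945 + 387091*(-39283/14476) = 16582/4945 - 15206095753/14476 = -75193903457553/71583820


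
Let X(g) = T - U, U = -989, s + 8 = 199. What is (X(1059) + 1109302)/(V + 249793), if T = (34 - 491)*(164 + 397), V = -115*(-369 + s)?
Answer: 853914/270263 ≈ 3.1596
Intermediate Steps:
s = 191 (s = -8 + 199 = 191)
V = 20470 (V = -115*(-369 + 191) = -115*(-178) = 20470)
T = -256377 (T = -457*561 = -256377)
X(g) = -255388 (X(g) = -256377 - 1*(-989) = -256377 + 989 = -255388)
(X(1059) + 1109302)/(V + 249793) = (-255388 + 1109302)/(20470 + 249793) = 853914/270263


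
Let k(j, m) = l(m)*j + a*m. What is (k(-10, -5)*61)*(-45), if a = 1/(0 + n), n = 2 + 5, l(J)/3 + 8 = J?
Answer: -7480125/7 ≈ -1.0686e+6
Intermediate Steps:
l(J) = -24 + 3*J
n = 7
a = ⅐ (a = 1/(0 + 7) = 1/7 = ⅐ ≈ 0.14286)
k(j, m) = m/7 + j*(-24 + 3*m) (k(j, m) = (-24 + 3*m)*j + m/7 = j*(-24 + 3*m) + m/7 = m/7 + j*(-24 + 3*m))
(k(-10, -5)*61)*(-45) = (((⅐)*(-5) + 3*(-10)*(-8 - 5))*61)*(-45) = ((-5/7 + 3*(-10)*(-13))*61)*(-45) = ((-5/7 + 390)*61)*(-45) = ((2725/7)*61)*(-45) = (166225/7)*(-45) = -7480125/7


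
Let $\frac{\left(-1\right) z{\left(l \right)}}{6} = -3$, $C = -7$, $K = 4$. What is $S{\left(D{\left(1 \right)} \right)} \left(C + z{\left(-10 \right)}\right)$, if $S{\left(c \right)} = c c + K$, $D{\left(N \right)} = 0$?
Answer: $44$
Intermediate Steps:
$z{\left(l \right)} = 18$ ($z{\left(l \right)} = \left(-6\right) \left(-3\right) = 18$)
$S{\left(c \right)} = 4 + c^{2}$ ($S{\left(c \right)} = c c + 4 = c^{2} + 4 = 4 + c^{2}$)
$S{\left(D{\left(1 \right)} \right)} \left(C + z{\left(-10 \right)}\right) = \left(4 + 0^{2}\right) \left(-7 + 18\right) = \left(4 + 0\right) 11 = 4 \cdot 11 = 44$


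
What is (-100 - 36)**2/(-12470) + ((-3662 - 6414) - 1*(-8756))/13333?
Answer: -131533784/83131255 ≈ -1.5822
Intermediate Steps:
(-100 - 36)**2/(-12470) + ((-3662 - 6414) - 1*(-8756))/13333 = (-136)**2*(-1/12470) + (-10076 + 8756)*(1/13333) = 18496*(-1/12470) - 1320*1/13333 = -9248/6235 - 1320/13333 = -131533784/83131255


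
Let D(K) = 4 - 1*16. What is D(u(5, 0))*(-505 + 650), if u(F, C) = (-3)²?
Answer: -1740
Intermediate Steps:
u(F, C) = 9
D(K) = -12 (D(K) = 4 - 16 = -12)
D(u(5, 0))*(-505 + 650) = -12*(-505 + 650) = -12*145 = -1740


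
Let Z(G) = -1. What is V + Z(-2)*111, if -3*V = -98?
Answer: -235/3 ≈ -78.333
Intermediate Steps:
V = 98/3 (V = -1/3*(-98) = 98/3 ≈ 32.667)
V + Z(-2)*111 = 98/3 - 1*111 = 98/3 - 111 = -235/3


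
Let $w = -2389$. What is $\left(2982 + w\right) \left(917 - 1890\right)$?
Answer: $-576989$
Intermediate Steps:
$\left(2982 + w\right) \left(917 - 1890\right) = \left(2982 - 2389\right) \left(917 - 1890\right) = 593 \left(-973\right) = -576989$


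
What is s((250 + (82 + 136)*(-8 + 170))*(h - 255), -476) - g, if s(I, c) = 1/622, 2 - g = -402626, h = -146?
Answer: -250434615/622 ≈ -4.0263e+5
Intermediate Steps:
g = 402628 (g = 2 - 1*(-402626) = 2 + 402626 = 402628)
s(I, c) = 1/622
s((250 + (82 + 136)*(-8 + 170))*(h - 255), -476) - g = 1/622 - 1*402628 = 1/622 - 402628 = -250434615/622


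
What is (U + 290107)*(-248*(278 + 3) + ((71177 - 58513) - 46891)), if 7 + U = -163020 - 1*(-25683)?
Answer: -15874367145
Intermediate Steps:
U = -137344 (U = -7 + (-163020 - 1*(-25683)) = -7 + (-163020 + 25683) = -7 - 137337 = -137344)
(U + 290107)*(-248*(278 + 3) + ((71177 - 58513) - 46891)) = (-137344 + 290107)*(-248*(278 + 3) + ((71177 - 58513) - 46891)) = 152763*(-248*281 + (12664 - 46891)) = 152763*(-69688 - 34227) = 152763*(-103915) = -15874367145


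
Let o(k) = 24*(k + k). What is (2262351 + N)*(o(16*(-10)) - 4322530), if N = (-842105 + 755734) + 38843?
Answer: -9590648702830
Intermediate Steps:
N = -47528 (N = -86371 + 38843 = -47528)
o(k) = 48*k (o(k) = 24*(2*k) = 48*k)
(2262351 + N)*(o(16*(-10)) - 4322530) = (2262351 - 47528)*(48*(16*(-10)) - 4322530) = 2214823*(48*(-160) - 4322530) = 2214823*(-7680 - 4322530) = 2214823*(-4330210) = -9590648702830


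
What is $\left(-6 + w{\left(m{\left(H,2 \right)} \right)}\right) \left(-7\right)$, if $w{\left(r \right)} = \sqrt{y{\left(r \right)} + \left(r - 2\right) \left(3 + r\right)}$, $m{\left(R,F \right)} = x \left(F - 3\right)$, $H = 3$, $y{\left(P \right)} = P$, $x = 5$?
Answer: $21$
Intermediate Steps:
$m{\left(R,F \right)} = -15 + 5 F$ ($m{\left(R,F \right)} = 5 \left(F - 3\right) = 5 \left(-3 + F\right) = -15 + 5 F$)
$w{\left(r \right)} = \sqrt{r + \left(-2 + r\right) \left(3 + r\right)}$ ($w{\left(r \right)} = \sqrt{r + \left(r - 2\right) \left(3 + r\right)} = \sqrt{r + \left(-2 + r\right) \left(3 + r\right)}$)
$\left(-6 + w{\left(m{\left(H,2 \right)} \right)}\right) \left(-7\right) = \left(-6 + \sqrt{-6 + \left(-15 + 5 \cdot 2\right)^{2} + 2 \left(-15 + 5 \cdot 2\right)}\right) \left(-7\right) = \left(-6 + \sqrt{-6 + \left(-15 + 10\right)^{2} + 2 \left(-15 + 10\right)}\right) \left(-7\right) = \left(-6 + \sqrt{-6 + \left(-5\right)^{2} + 2 \left(-5\right)}\right) \left(-7\right) = \left(-6 + \sqrt{-6 + 25 - 10}\right) \left(-7\right) = \left(-6 + \sqrt{9}\right) \left(-7\right) = \left(-6 + 3\right) \left(-7\right) = \left(-3\right) \left(-7\right) = 21$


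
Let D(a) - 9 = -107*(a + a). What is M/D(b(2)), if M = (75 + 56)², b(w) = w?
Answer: -17161/419 ≈ -40.957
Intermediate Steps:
M = 17161 (M = 131² = 17161)
D(a) = 9 - 214*a (D(a) = 9 - 107*(a + a) = 9 - 214*a)
M/D(b(2)) = 17161/(9 - 214*2) = 17161/(9 - 428) = 17161/(-419) = 17161*(-1/419) = -17161/419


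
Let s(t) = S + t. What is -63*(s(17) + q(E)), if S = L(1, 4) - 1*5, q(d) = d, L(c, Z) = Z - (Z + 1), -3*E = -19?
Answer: -1092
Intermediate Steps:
E = 19/3 (E = -⅓*(-19) = 19/3 ≈ 6.3333)
L(c, Z) = -1 (L(c, Z) = Z - (1 + Z) = Z + (-1 - Z) = -1)
S = -6 (S = -1 - 1*5 = -1 - 5 = -6)
s(t) = -6 + t
-63*(s(17) + q(E)) = -63*((-6 + 17) + 19/3) = -63*(11 + 19/3) = -63*52/3 = -1092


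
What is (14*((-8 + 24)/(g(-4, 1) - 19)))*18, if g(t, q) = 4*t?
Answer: -576/5 ≈ -115.20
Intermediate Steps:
(14*((-8 + 24)/(g(-4, 1) - 19)))*18 = (14*((-8 + 24)/(4*(-4) - 19)))*18 = (14*(16/(-16 - 19)))*18 = (14*(16/(-35)))*18 = (14*(16*(-1/35)))*18 = (14*(-16/35))*18 = -32/5*18 = -576/5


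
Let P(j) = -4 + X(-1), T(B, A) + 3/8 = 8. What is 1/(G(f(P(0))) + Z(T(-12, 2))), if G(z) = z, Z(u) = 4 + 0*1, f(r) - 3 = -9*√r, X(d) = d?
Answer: 7/454 + 9*I*√5/454 ≈ 0.015418 + 0.044327*I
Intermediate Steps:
T(B, A) = 61/8 (T(B, A) = -3/8 + 8 = 61/8)
P(j) = -5 (P(j) = -4 - 1 = -5)
f(r) = 3 - 9*√r
Z(u) = 4 (Z(u) = 4 + 0 = 4)
1/(G(f(P(0))) + Z(T(-12, 2))) = 1/((3 - 9*I*√5) + 4) = 1/(7 - 9*I*√5)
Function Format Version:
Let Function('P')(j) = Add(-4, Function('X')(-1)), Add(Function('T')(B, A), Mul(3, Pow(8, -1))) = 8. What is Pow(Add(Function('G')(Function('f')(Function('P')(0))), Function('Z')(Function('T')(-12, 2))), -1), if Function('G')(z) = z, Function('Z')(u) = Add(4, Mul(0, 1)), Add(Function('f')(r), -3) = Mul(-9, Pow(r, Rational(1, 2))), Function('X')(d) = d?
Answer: Add(Rational(7, 454), Mul(Rational(9, 454), I, Pow(5, Rational(1, 2)))) ≈ Add(0.015418, Mul(0.044327, I))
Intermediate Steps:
Function('T')(B, A) = Rational(61, 8) (Function('T')(B, A) = Add(Rational(-3, 8), 8) = Rational(61, 8))
Function('P')(j) = -5 (Function('P')(j) = Add(-4, -1) = -5)
Function('f')(r) = Add(3, Mul(-9, Pow(r, Rational(1, 2))))
Function('Z')(u) = 4 (Function('Z')(u) = Add(4, 0) = 4)
Pow(Add(Function('G')(Function('f')(Function('P')(0))), Function('Z')(Function('T')(-12, 2))), -1) = Pow(Add(Add(3, Mul(-9, Pow(-5, Rational(1, 2)))), 4), -1) = Pow(Add(Add(3, Mul(-9, Mul(I, Pow(5, Rational(1, 2))))), 4), -1) = Pow(Add(Add(3, Mul(-9, I, Pow(5, Rational(1, 2)))), 4), -1) = Pow(Add(7, Mul(-9, I, Pow(5, Rational(1, 2)))), -1)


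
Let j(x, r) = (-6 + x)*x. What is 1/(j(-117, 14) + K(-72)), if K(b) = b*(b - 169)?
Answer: 1/31743 ≈ 3.1503e-5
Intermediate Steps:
j(x, r) = x*(-6 + x)
K(b) = b*(-169 + b)
1/(j(-117, 14) + K(-72)) = 1/(-117*(-6 - 117) - 72*(-169 - 72)) = 1/(-117*(-123) - 72*(-241)) = 1/(14391 + 17352) = 1/31743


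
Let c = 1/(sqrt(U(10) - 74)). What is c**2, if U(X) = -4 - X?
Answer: -1/88 ≈ -0.011364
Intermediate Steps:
c = -I*sqrt(22)/44 (c = 1/(sqrt((-4 - 1*10) - 74)) = 1/(sqrt((-4 - 10) - 74)) = 1/(sqrt(-14 - 74)) = 1/(sqrt(-88)) = 1/(2*I*sqrt(22)) = -I*sqrt(22)/44 ≈ -0.1066*I)
c**2 = (-I*sqrt(22)/44)**2 = -1/88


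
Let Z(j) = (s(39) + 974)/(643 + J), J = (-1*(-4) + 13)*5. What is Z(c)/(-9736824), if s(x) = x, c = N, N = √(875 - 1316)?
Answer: -1013/7088407872 ≈ -1.4291e-7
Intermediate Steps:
N = 21*I (N = √(-441) = 21*I ≈ 21.0*I)
c = 21*I ≈ 21.0*I
J = 85 (J = (4 + 13)*5 = 17*5 = 85)
Z(j) = 1013/728 (Z(j) = (39 + 974)/(643 + 85) = 1013/728)
Z(c)/(-9736824) = (1013/728)/(-9736824) = (1013/728)*(-1/9736824) = -1013/7088407872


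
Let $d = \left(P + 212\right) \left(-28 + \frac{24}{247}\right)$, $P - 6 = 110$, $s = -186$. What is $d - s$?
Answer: $- \frac{2214634}{247} \approx -8966.1$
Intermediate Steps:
$P = 116$ ($P = 6 + 110 = 116$)
$d = - \frac{2260576}{247}$ ($d = \left(116 + 212\right) \left(-28 + \frac{24}{247}\right) = 328 \left(-28 + 24 \cdot \frac{1}{247}\right) = 328 \left(-28 + \frac{24}{247}\right) = 328 \left(- \frac{6892}{247}\right) = - \frac{2260576}{247} \approx -9152.1$)
$d - s = - \frac{2260576}{247} - -186 = - \frac{2260576}{247} + 186 = - \frac{2214634}{247}$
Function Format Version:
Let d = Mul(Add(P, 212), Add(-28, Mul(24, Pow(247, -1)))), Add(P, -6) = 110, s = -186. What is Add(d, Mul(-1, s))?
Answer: Rational(-2214634, 247) ≈ -8966.1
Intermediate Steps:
P = 116 (P = Add(6, 110) = 116)
d = Rational(-2260576, 247) (d = Mul(Add(116, 212), Add(-28, Mul(24, Pow(247, -1)))) = Mul(328, Add(-28, Mul(24, Rational(1, 247)))) = Mul(328, Add(-28, Rational(24, 247))) = Mul(328, Rational(-6892, 247)) = Rational(-2260576, 247) ≈ -9152.1)
Add(d, Mul(-1, s)) = Add(Rational(-2260576, 247), Mul(-1, -186)) = Add(Rational(-2260576, 247), 186) = Rational(-2214634, 247)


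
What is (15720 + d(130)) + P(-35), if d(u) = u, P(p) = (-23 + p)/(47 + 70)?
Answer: 1854392/117 ≈ 15850.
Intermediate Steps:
P(p) = -23/117 + p/117 (P(p) = (-23 + p)/117 = (-23 + p)*(1/117) = -23/117 + p/117)
(15720 + d(130)) + P(-35) = (15720 + 130) + (-23/117 + (1/117)*(-35)) = 15850 + (-23/117 - 35/117) = 15850 - 58/117 = 1854392/117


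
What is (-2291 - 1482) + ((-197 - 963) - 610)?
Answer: -5543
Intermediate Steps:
(-2291 - 1482) + ((-197 - 963) - 610) = -3773 + (-1160 - 610) = -3773 - 1770 = -5543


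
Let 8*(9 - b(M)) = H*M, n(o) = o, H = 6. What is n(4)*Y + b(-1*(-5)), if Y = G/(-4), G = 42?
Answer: -147/4 ≈ -36.750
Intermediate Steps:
Y = -21/2 (Y = 42/(-4) = 42*(-¼) = -21/2 ≈ -10.500)
b(M) = 9 - 3*M/4
n(4)*Y + b(-1*(-5)) = 4*(-21/2) + (9 - (-3)*(-5)/4) = -42 + (9 - ¾*5) = -42 + (9 - 15/4) = -42 + 21/4 = -147/4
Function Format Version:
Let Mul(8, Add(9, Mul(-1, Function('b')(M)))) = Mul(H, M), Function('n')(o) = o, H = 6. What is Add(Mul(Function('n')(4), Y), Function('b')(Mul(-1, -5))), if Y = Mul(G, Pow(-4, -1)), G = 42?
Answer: Rational(-147, 4) ≈ -36.750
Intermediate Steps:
Y = Rational(-21, 2) (Y = Mul(42, Pow(-4, -1)) = Mul(42, Rational(-1, 4)) = Rational(-21, 2) ≈ -10.500)
Function('b')(M) = Add(9, Mul(Rational(-3, 4), M)) (Function('b')(M) = Add(9, Mul(Rational(-1, 8), Mul(6, M))) = Add(9, Mul(Rational(-3, 4), M)))
Add(Mul(Function('n')(4), Y), Function('b')(Mul(-1, -5))) = Add(Mul(4, Rational(-21, 2)), Add(9, Mul(Rational(-3, 4), Mul(-1, -5)))) = Add(-42, Add(9, Mul(Rational(-3, 4), 5))) = Add(-42, Add(9, Rational(-15, 4))) = Add(-42, Rational(21, 4)) = Rational(-147, 4)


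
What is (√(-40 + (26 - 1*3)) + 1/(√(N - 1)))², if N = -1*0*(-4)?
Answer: -18 + 2*√17 ≈ -9.7538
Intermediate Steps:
N = 0 (N = 0*(-4) = 0)
(√(-40 + (26 - 1*3)) + 1/(√(N - 1)))² = (√(-40 + (26 - 1*3)) + 1/(√(0 - 1)))² = (√(-40 + (26 - 3)) + 1/(√(-1)))² = (√(-40 + 23) + 1/I)² = (√(-17) - I)² = (I*√17 - I)² = (-I + I*√17)²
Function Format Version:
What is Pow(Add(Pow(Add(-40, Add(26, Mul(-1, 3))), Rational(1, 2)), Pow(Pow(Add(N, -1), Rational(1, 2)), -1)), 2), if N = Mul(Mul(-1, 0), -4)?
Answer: Add(-18, Mul(2, Pow(17, Rational(1, 2)))) ≈ -9.7538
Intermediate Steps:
N = 0 (N = Mul(0, -4) = 0)
Pow(Add(Pow(Add(-40, Add(26, Mul(-1, 3))), Rational(1, 2)), Pow(Pow(Add(N, -1), Rational(1, 2)), -1)), 2) = Pow(Add(Pow(Add(-40, Add(26, Mul(-1, 3))), Rational(1, 2)), Pow(Pow(Add(0, -1), Rational(1, 2)), -1)), 2) = Pow(Add(Pow(Add(-40, Add(26, -3)), Rational(1, 2)), Pow(Pow(-1, Rational(1, 2)), -1)), 2) = Pow(Add(Pow(Add(-40, 23), Rational(1, 2)), Pow(I, -1)), 2) = Pow(Add(Pow(-17, Rational(1, 2)), Mul(-1, I)), 2) = Pow(Add(Mul(I, Pow(17, Rational(1, 2))), Mul(-1, I)), 2) = Pow(Add(Mul(-1, I), Mul(I, Pow(17, Rational(1, 2)))), 2)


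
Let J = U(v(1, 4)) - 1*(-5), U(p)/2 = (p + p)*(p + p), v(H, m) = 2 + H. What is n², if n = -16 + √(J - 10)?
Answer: (16 - √67)² ≈ 61.069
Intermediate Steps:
U(p) = 8*p² (U(p) = 2*((p + p)*(p + p)) = 2*((2*p)*(2*p)) = 2*(4*p²) = 8*p²)
J = 77 (J = 8*(2 + 1)² - 1*(-5) = 8*3² + 5 = 8*9 + 5 = 72 + 5 = 77)
n = -16 + √67 (n = -16 + √(77 - 10) = -16 + √67 ≈ -7.8146)
n² = (-16 + √67)²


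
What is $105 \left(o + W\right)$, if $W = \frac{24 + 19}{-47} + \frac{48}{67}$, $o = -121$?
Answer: $- \frac{40073670}{3149} \approx -12726.0$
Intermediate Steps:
$W = - \frac{625}{3149}$ ($W = 43 \left(- \frac{1}{47}\right) + 48 \cdot \frac{1}{67} = - \frac{43}{47} + \frac{48}{67} = - \frac{625}{3149} \approx -0.19848$)
$105 \left(o + W\right) = 105 \left(-121 - \frac{625}{3149}\right) = 105 \left(- \frac{381654}{3149}\right) = - \frac{40073670}{3149}$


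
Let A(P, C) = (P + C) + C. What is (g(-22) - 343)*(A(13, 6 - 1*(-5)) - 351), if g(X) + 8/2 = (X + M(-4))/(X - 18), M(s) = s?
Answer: 547233/5 ≈ 1.0945e+5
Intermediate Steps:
g(X) = -4 + (-4 + X)/(-18 + X) (g(X) = -4 + (X - 4)/(X - 18) = -4 + (-4 + X)/(-18 + X))
A(P, C) = P + 2*C (A(P, C) = (C + P) + C = P + 2*C)
(g(-22) - 343)*(A(13, 6 - 1*(-5)) - 351) = ((68 - 3*(-22))/(-18 - 22) - 343)*((13 + 2*(6 - 1*(-5))) - 351) = ((68 + 66)/(-40) - 343)*((13 + 2*(6 + 5)) - 351) = (-1/40*134 - 343)*((13 + 2*11) - 351) = (-67/20 - 343)*((13 + 22) - 351) = -6927*(35 - 351)/20 = -6927/20*(-316) = 547233/5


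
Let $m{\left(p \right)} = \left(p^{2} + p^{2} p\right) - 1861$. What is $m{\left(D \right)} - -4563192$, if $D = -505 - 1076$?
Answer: $-3944745049$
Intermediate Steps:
$D = -1581$ ($D = -505 - 1076 = -1581$)
$m{\left(p \right)} = -1861 + p^{2} + p^{3}$ ($m{\left(p \right)} = \left(p^{2} + p^{3}\right) - 1861 = -1861 + p^{2} + p^{3}$)
$m{\left(D \right)} - -4563192 = \left(-1861 + \left(-1581\right)^{2} + \left(-1581\right)^{3}\right) - -4563192 = \left(-1861 + 2499561 - 3951805941\right) + 4563192 = -3949308241 + 4563192 = -3944745049$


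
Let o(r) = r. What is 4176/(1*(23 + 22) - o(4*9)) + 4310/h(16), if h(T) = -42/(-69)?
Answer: 52813/7 ≈ 7544.7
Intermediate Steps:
h(T) = 14/23 (h(T) = -42*(-1/69) = 14/23)
4176/(1*(23 + 22) - o(4*9)) + 4310/h(16) = 4176/(1*(23 + 22) - 4*9) + 4310/(14/23) = 4176/(1*45 - 1*36) + 4310*(23/14) = 4176/(45 - 36) + 49565/7 = 4176/9 + 49565/7 = 4176*(1/9) + 49565/7 = 464 + 49565/7 = 52813/7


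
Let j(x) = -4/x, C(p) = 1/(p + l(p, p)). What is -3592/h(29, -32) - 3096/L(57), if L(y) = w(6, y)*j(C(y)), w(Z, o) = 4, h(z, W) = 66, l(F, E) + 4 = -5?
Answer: -53215/1056 ≈ -50.393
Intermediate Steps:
l(F, E) = -9 (l(F, E) = -4 - 5 = -9)
C(p) = 1/(-9 + p) (C(p) = 1/(p - 9) = 1/(-9 + p))
L(y) = 144 - 16*y (L(y) = 4*(-(-36 + 4*y)) = 4*(-4*(-9 + y)) = 4*(36 - 4*y) = 144 - 16*y)
-3592/h(29, -32) - 3096/L(57) = -3592/66 - 3096/(144 - 16*57) = -3592*1/66 - 3096/(144 - 912) = -1796/33 - 3096/(-768) = -1796/33 - 3096*(-1/768) = -1796/33 + 129/32 = -53215/1056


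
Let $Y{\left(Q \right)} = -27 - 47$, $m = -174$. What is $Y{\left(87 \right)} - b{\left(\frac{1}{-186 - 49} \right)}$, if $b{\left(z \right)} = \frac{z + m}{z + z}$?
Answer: $- \frac{41039}{2} \approx -20520.0$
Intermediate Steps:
$Y{\left(Q \right)} = -74$
$b{\left(z \right)} = \frac{-174 + z}{2 z}$ ($b{\left(z \right)} = \frac{z - 174}{z + z} = \frac{-174 + z}{2 z}$)
$Y{\left(87 \right)} - b{\left(\frac{1}{-186 - 49} \right)} = -74 - \frac{-174 + \frac{1}{-186 - 49}}{2 \frac{1}{-186 - 49}} = -74 - \frac{-174 + \frac{1}{-235}}{2 \frac{1}{-235}} = -74 - \frac{-174 - \frac{1}{235}}{2 \left(- \frac{1}{235}\right)} = -74 - \frac{1}{2} \left(-235\right) \left(- \frac{40891}{235}\right) = -74 - \frac{40891}{2} = - \frac{41039}{2}$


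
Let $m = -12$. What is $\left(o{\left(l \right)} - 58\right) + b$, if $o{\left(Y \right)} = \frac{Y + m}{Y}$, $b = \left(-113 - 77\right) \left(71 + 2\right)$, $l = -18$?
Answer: $- \frac{41779}{3} \approx -13926.0$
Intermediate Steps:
$b = -13870$ ($b = \left(-190\right) 73 = -13870$)
$o{\left(Y \right)} = \frac{-12 + Y}{Y}$ ($o{\left(Y \right)} = \frac{Y - 12}{Y} = \frac{-12 + Y}{Y}$)
$\left(o{\left(l \right)} - 58\right) + b = \left(\frac{-12 - 18}{-18} - 58\right) - 13870 = \left(\left(- \frac{1}{18}\right) \left(-30\right) - 58\right) - 13870 = \left(\frac{5}{3} - 58\right) - 13870 = - \frac{169}{3} - 13870 = - \frac{41779}{3}$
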